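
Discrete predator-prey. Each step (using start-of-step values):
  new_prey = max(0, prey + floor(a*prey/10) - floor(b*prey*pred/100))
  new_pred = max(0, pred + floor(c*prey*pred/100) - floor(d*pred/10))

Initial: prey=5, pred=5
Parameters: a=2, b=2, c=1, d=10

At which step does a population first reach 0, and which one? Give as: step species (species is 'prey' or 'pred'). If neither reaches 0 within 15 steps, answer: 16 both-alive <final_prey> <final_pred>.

Step 1: prey: 5+1-0=6; pred: 5+0-5=0
First extinction: pred at step 1

Answer: 1 pred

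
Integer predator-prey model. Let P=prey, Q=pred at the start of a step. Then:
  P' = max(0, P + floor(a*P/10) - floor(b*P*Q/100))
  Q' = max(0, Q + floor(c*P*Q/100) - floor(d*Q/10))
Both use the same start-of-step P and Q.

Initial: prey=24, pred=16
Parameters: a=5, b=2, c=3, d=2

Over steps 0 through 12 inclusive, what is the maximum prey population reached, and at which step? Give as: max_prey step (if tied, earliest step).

Answer: 30 2

Derivation:
Step 1: prey: 24+12-7=29; pred: 16+11-3=24
Step 2: prey: 29+14-13=30; pred: 24+20-4=40
Step 3: prey: 30+15-24=21; pred: 40+36-8=68
Step 4: prey: 21+10-28=3; pred: 68+42-13=97
Step 5: prey: 3+1-5=0; pred: 97+8-19=86
Step 6: prey: 0+0-0=0; pred: 86+0-17=69
Step 7: prey: 0+0-0=0; pred: 69+0-13=56
Step 8: prey: 0+0-0=0; pred: 56+0-11=45
Step 9: prey: 0+0-0=0; pred: 45+0-9=36
Step 10: prey: 0+0-0=0; pred: 36+0-7=29
Step 11: prey: 0+0-0=0; pred: 29+0-5=24
Step 12: prey: 0+0-0=0; pred: 24+0-4=20
Max prey = 30 at step 2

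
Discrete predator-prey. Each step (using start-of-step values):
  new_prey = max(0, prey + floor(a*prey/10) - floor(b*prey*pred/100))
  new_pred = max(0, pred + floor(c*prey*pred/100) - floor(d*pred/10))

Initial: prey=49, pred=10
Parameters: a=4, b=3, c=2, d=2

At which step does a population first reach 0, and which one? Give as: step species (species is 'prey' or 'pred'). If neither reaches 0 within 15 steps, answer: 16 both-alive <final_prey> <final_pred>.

Answer: 4 prey

Derivation:
Step 1: prey: 49+19-14=54; pred: 10+9-2=17
Step 2: prey: 54+21-27=48; pred: 17+18-3=32
Step 3: prey: 48+19-46=21; pred: 32+30-6=56
Step 4: prey: 21+8-35=0; pred: 56+23-11=68
First extinction: prey at step 4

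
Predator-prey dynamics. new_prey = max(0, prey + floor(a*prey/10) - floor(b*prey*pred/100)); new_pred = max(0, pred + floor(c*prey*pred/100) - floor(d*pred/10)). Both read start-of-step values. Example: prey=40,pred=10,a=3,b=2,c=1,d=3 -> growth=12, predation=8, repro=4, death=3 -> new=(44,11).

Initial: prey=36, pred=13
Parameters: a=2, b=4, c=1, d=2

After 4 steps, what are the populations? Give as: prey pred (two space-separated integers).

Answer: 5 13

Derivation:
Step 1: prey: 36+7-18=25; pred: 13+4-2=15
Step 2: prey: 25+5-15=15; pred: 15+3-3=15
Step 3: prey: 15+3-9=9; pred: 15+2-3=14
Step 4: prey: 9+1-5=5; pred: 14+1-2=13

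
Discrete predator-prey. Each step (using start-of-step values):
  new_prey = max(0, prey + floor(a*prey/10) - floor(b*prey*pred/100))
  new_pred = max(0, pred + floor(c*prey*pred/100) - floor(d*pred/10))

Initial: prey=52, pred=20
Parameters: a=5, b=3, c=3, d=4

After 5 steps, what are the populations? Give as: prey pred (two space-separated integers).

Answer: 0 29

Derivation:
Step 1: prey: 52+26-31=47; pred: 20+31-8=43
Step 2: prey: 47+23-60=10; pred: 43+60-17=86
Step 3: prey: 10+5-25=0; pred: 86+25-34=77
Step 4: prey: 0+0-0=0; pred: 77+0-30=47
Step 5: prey: 0+0-0=0; pred: 47+0-18=29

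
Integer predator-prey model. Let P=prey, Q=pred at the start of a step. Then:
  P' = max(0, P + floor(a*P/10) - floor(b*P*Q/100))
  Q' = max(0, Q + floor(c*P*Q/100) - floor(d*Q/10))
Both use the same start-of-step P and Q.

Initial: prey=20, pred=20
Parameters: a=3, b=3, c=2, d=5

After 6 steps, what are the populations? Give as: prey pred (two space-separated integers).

Step 1: prey: 20+6-12=14; pred: 20+8-10=18
Step 2: prey: 14+4-7=11; pred: 18+5-9=14
Step 3: prey: 11+3-4=10; pred: 14+3-7=10
Step 4: prey: 10+3-3=10; pred: 10+2-5=7
Step 5: prey: 10+3-2=11; pred: 7+1-3=5
Step 6: prey: 11+3-1=13; pred: 5+1-2=4

Answer: 13 4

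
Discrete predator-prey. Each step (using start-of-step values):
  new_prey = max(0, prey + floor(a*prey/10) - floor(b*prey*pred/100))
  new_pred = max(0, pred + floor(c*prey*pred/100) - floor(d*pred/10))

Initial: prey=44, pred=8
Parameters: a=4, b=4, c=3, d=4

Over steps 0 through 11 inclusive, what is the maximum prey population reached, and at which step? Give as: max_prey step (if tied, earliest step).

Answer: 47 1

Derivation:
Step 1: prey: 44+17-14=47; pred: 8+10-3=15
Step 2: prey: 47+18-28=37; pred: 15+21-6=30
Step 3: prey: 37+14-44=7; pred: 30+33-12=51
Step 4: prey: 7+2-14=0; pred: 51+10-20=41
Step 5: prey: 0+0-0=0; pred: 41+0-16=25
Step 6: prey: 0+0-0=0; pred: 25+0-10=15
Step 7: prey: 0+0-0=0; pred: 15+0-6=9
Step 8: prey: 0+0-0=0; pred: 9+0-3=6
Step 9: prey: 0+0-0=0; pred: 6+0-2=4
Step 10: prey: 0+0-0=0; pred: 4+0-1=3
Step 11: prey: 0+0-0=0; pred: 3+0-1=2
Max prey = 47 at step 1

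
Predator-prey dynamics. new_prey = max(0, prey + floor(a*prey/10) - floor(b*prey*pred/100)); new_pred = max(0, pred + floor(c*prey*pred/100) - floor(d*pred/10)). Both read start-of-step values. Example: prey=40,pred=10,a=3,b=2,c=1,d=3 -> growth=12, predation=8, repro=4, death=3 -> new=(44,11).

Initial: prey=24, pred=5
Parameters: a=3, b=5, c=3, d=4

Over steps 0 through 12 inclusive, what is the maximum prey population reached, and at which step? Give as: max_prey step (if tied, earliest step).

Step 1: prey: 24+7-6=25; pred: 5+3-2=6
Step 2: prey: 25+7-7=25; pred: 6+4-2=8
Step 3: prey: 25+7-10=22; pred: 8+6-3=11
Step 4: prey: 22+6-12=16; pred: 11+7-4=14
Step 5: prey: 16+4-11=9; pred: 14+6-5=15
Step 6: prey: 9+2-6=5; pred: 15+4-6=13
Step 7: prey: 5+1-3=3; pred: 13+1-5=9
Step 8: prey: 3+0-1=2; pred: 9+0-3=6
Step 9: prey: 2+0-0=2; pred: 6+0-2=4
Step 10: prey: 2+0-0=2; pred: 4+0-1=3
Step 11: prey: 2+0-0=2; pred: 3+0-1=2
Step 12: prey: 2+0-0=2; pred: 2+0-0=2
Max prey = 25 at step 1

Answer: 25 1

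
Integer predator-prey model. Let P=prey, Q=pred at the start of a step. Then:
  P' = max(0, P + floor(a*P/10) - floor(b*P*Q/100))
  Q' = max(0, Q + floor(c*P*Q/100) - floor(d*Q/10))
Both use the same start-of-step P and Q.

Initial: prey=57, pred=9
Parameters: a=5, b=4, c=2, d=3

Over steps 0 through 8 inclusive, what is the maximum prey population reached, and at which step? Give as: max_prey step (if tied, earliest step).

Step 1: prey: 57+28-20=65; pred: 9+10-2=17
Step 2: prey: 65+32-44=53; pred: 17+22-5=34
Step 3: prey: 53+26-72=7; pred: 34+36-10=60
Step 4: prey: 7+3-16=0; pred: 60+8-18=50
Step 5: prey: 0+0-0=0; pred: 50+0-15=35
Step 6: prey: 0+0-0=0; pred: 35+0-10=25
Step 7: prey: 0+0-0=0; pred: 25+0-7=18
Step 8: prey: 0+0-0=0; pred: 18+0-5=13
Max prey = 65 at step 1

Answer: 65 1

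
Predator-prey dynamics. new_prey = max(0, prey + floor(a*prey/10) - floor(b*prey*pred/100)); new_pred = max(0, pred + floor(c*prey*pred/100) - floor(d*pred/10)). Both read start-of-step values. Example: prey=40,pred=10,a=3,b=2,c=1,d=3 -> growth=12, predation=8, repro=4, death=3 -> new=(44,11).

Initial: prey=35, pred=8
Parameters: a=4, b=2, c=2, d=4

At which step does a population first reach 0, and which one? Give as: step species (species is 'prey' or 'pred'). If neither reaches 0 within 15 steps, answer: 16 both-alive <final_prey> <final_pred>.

Step 1: prey: 35+14-5=44; pred: 8+5-3=10
Step 2: prey: 44+17-8=53; pred: 10+8-4=14
Step 3: prey: 53+21-14=60; pred: 14+14-5=23
Step 4: prey: 60+24-27=57; pred: 23+27-9=41
Step 5: prey: 57+22-46=33; pred: 41+46-16=71
Step 6: prey: 33+13-46=0; pred: 71+46-28=89
First extinction: prey at step 6

Answer: 6 prey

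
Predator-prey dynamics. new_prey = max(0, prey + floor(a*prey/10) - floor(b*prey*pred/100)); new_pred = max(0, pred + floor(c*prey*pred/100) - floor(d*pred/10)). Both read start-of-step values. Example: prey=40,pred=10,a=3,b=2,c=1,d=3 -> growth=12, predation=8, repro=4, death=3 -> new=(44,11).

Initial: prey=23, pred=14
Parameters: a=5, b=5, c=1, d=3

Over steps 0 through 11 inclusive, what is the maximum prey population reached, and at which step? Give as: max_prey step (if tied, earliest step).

Answer: 47 11

Derivation:
Step 1: prey: 23+11-16=18; pred: 14+3-4=13
Step 2: prey: 18+9-11=16; pred: 13+2-3=12
Step 3: prey: 16+8-9=15; pred: 12+1-3=10
Step 4: prey: 15+7-7=15; pred: 10+1-3=8
Step 5: prey: 15+7-6=16; pred: 8+1-2=7
Step 6: prey: 16+8-5=19; pred: 7+1-2=6
Step 7: prey: 19+9-5=23; pred: 6+1-1=6
Step 8: prey: 23+11-6=28; pred: 6+1-1=6
Step 9: prey: 28+14-8=34; pred: 6+1-1=6
Step 10: prey: 34+17-10=41; pred: 6+2-1=7
Step 11: prey: 41+20-14=47; pred: 7+2-2=7
Max prey = 47 at step 11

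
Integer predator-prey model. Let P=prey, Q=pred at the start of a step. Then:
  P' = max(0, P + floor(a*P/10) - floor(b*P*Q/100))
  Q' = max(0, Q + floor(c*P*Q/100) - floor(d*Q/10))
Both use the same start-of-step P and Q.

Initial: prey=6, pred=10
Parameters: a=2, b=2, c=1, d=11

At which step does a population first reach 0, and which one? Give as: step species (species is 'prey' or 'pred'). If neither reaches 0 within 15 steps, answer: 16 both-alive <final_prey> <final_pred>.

Step 1: prey: 6+1-1=6; pred: 10+0-11=0
First extinction: pred at step 1

Answer: 1 pred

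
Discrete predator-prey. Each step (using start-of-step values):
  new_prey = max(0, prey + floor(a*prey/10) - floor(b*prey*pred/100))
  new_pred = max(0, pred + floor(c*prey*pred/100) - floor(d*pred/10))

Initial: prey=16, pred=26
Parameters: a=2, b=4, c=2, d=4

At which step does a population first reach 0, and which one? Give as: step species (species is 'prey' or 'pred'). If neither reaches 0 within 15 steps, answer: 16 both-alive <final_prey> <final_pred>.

Answer: 16 both-alive 1 2

Derivation:
Step 1: prey: 16+3-16=3; pred: 26+8-10=24
Step 2: prey: 3+0-2=1; pred: 24+1-9=16
Step 3: prey: 1+0-0=1; pred: 16+0-6=10
Step 4: prey: 1+0-0=1; pred: 10+0-4=6
Step 5: prey: 1+0-0=1; pred: 6+0-2=4
Step 6: prey: 1+0-0=1; pred: 4+0-1=3
Step 7: prey: 1+0-0=1; pred: 3+0-1=2
Step 8: prey: 1+0-0=1; pred: 2+0-0=2
Steps 9-15: state stable at prey=1, pred=2 (no change)
No extinction within 15 steps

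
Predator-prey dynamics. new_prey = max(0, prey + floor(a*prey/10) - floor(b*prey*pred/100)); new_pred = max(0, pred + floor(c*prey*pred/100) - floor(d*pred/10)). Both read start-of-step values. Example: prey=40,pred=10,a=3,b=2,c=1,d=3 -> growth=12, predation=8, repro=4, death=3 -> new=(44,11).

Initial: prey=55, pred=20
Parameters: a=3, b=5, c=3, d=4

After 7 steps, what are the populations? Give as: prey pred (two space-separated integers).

Answer: 0 5

Derivation:
Step 1: prey: 55+16-55=16; pred: 20+33-8=45
Step 2: prey: 16+4-36=0; pred: 45+21-18=48
Step 3: prey: 0+0-0=0; pred: 48+0-19=29
Step 4: prey: 0+0-0=0; pred: 29+0-11=18
Step 5: prey: 0+0-0=0; pred: 18+0-7=11
Step 6: prey: 0+0-0=0; pred: 11+0-4=7
Step 7: prey: 0+0-0=0; pred: 7+0-2=5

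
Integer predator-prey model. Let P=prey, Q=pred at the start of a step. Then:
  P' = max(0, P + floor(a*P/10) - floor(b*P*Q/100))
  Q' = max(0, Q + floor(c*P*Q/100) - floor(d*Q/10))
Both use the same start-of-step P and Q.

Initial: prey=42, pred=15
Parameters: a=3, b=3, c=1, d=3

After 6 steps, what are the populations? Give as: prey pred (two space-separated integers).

Step 1: prey: 42+12-18=36; pred: 15+6-4=17
Step 2: prey: 36+10-18=28; pred: 17+6-5=18
Step 3: prey: 28+8-15=21; pred: 18+5-5=18
Step 4: prey: 21+6-11=16; pred: 18+3-5=16
Step 5: prey: 16+4-7=13; pred: 16+2-4=14
Step 6: prey: 13+3-5=11; pred: 14+1-4=11

Answer: 11 11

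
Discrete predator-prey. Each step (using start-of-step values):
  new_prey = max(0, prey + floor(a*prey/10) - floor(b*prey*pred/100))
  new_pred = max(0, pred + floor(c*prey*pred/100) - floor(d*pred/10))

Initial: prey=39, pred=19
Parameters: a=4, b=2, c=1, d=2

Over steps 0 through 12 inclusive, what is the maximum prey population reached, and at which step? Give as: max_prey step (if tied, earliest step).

Step 1: prey: 39+15-14=40; pred: 19+7-3=23
Step 2: prey: 40+16-18=38; pred: 23+9-4=28
Step 3: prey: 38+15-21=32; pred: 28+10-5=33
Step 4: prey: 32+12-21=23; pred: 33+10-6=37
Step 5: prey: 23+9-17=15; pred: 37+8-7=38
Step 6: prey: 15+6-11=10; pred: 38+5-7=36
Step 7: prey: 10+4-7=7; pred: 36+3-7=32
Step 8: prey: 7+2-4=5; pred: 32+2-6=28
Step 9: prey: 5+2-2=5; pred: 28+1-5=24
Step 10: prey: 5+2-2=5; pred: 24+1-4=21
Step 11: prey: 5+2-2=5; pred: 21+1-4=18
Step 12: prey: 5+2-1=6; pred: 18+0-3=15
Max prey = 40 at step 1

Answer: 40 1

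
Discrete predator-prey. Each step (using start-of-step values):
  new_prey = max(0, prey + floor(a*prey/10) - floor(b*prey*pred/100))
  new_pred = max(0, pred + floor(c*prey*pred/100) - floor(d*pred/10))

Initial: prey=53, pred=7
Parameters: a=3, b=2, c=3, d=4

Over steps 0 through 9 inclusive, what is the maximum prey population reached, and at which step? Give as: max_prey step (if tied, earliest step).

Answer: 61 1

Derivation:
Step 1: prey: 53+15-7=61; pred: 7+11-2=16
Step 2: prey: 61+18-19=60; pred: 16+29-6=39
Step 3: prey: 60+18-46=32; pred: 39+70-15=94
Step 4: prey: 32+9-60=0; pred: 94+90-37=147
Step 5: prey: 0+0-0=0; pred: 147+0-58=89
Step 6: prey: 0+0-0=0; pred: 89+0-35=54
Step 7: prey: 0+0-0=0; pred: 54+0-21=33
Step 8: prey: 0+0-0=0; pred: 33+0-13=20
Step 9: prey: 0+0-0=0; pred: 20+0-8=12
Max prey = 61 at step 1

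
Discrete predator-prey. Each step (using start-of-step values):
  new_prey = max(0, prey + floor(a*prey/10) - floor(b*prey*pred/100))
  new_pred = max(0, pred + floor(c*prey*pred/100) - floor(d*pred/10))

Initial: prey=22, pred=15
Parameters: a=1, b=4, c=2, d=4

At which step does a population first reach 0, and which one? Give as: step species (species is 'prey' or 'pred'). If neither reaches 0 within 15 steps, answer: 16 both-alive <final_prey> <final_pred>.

Answer: 16 both-alive 3 2

Derivation:
Step 1: prey: 22+2-13=11; pred: 15+6-6=15
Step 2: prey: 11+1-6=6; pred: 15+3-6=12
Step 3: prey: 6+0-2=4; pred: 12+1-4=9
Step 4: prey: 4+0-1=3; pred: 9+0-3=6
Step 5: prey: 3+0-0=3; pred: 6+0-2=4
Step 6: prey: 3+0-0=3; pred: 4+0-1=3
Step 7: prey: 3+0-0=3; pred: 3+0-1=2
Step 8: prey: 3+0-0=3; pred: 2+0-0=2
Steps 9-15: state stable at prey=3, pred=2 (no change)
No extinction within 15 steps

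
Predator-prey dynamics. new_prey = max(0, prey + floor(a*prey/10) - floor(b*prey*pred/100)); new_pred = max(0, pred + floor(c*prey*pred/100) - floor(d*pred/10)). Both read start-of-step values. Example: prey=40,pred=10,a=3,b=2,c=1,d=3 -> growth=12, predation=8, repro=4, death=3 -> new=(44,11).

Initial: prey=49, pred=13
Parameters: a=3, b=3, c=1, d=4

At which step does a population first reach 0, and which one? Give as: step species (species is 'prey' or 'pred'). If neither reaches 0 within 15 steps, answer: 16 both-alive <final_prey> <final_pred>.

Step 1: prey: 49+14-19=44; pred: 13+6-5=14
Step 2: prey: 44+13-18=39; pred: 14+6-5=15
Step 3: prey: 39+11-17=33; pred: 15+5-6=14
Step 4: prey: 33+9-13=29; pred: 14+4-5=13
Step 5: prey: 29+8-11=26; pred: 13+3-5=11
Step 6: prey: 26+7-8=25; pred: 11+2-4=9
Step 7: prey: 25+7-6=26; pred: 9+2-3=8
Step 8: prey: 26+7-6=27; pred: 8+2-3=7
Step 9: prey: 27+8-5=30; pred: 7+1-2=6
Step 10: prey: 30+9-5=34; pred: 6+1-2=5
Step 11: prey: 34+10-5=39; pred: 5+1-2=4
Step 12: prey: 39+11-4=46; pred: 4+1-1=4
Step 13: prey: 46+13-5=54; pred: 4+1-1=4
Step 14: prey: 54+16-6=64; pred: 4+2-1=5
Step 15: prey: 64+19-9=74; pred: 5+3-2=6
No extinction within 15 steps

Answer: 16 both-alive 74 6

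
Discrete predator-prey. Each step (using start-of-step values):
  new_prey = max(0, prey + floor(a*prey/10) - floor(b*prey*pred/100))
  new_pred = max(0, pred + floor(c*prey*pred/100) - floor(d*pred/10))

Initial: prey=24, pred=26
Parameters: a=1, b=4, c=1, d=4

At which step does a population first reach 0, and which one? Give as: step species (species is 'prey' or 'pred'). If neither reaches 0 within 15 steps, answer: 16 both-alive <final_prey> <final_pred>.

Answer: 16 both-alive 1 2

Derivation:
Step 1: prey: 24+2-24=2; pred: 26+6-10=22
Step 2: prey: 2+0-1=1; pred: 22+0-8=14
Step 3: prey: 1+0-0=1; pred: 14+0-5=9
Step 4: prey: 1+0-0=1; pred: 9+0-3=6
Step 5: prey: 1+0-0=1; pred: 6+0-2=4
Step 6: prey: 1+0-0=1; pred: 4+0-1=3
Step 7: prey: 1+0-0=1; pred: 3+0-1=2
Step 8: prey: 1+0-0=1; pred: 2+0-0=2
Steps 9-15: state stable at prey=1, pred=2 (no change)
No extinction within 15 steps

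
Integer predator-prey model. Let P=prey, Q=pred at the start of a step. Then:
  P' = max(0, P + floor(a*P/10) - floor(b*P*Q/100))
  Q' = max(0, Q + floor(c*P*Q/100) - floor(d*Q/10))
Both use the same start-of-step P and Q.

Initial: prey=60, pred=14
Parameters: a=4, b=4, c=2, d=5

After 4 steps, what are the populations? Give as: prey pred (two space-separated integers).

Answer: 0 18

Derivation:
Step 1: prey: 60+24-33=51; pred: 14+16-7=23
Step 2: prey: 51+20-46=25; pred: 23+23-11=35
Step 3: prey: 25+10-35=0; pred: 35+17-17=35
Step 4: prey: 0+0-0=0; pred: 35+0-17=18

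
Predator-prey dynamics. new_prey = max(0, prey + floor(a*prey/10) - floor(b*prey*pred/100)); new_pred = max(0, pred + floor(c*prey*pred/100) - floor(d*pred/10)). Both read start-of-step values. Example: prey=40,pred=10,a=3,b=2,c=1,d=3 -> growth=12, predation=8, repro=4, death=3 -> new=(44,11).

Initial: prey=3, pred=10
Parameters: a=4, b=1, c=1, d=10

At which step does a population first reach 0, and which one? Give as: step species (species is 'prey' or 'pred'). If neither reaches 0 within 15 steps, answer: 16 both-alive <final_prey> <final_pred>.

Step 1: prey: 3+1-0=4; pred: 10+0-10=0
First extinction: pred at step 1

Answer: 1 pred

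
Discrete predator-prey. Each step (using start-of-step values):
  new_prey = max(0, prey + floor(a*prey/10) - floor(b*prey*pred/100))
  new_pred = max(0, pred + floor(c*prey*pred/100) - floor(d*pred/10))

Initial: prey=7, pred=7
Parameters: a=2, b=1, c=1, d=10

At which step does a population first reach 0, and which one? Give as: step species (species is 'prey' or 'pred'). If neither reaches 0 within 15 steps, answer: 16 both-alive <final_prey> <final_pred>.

Step 1: prey: 7+1-0=8; pred: 7+0-7=0
First extinction: pred at step 1

Answer: 1 pred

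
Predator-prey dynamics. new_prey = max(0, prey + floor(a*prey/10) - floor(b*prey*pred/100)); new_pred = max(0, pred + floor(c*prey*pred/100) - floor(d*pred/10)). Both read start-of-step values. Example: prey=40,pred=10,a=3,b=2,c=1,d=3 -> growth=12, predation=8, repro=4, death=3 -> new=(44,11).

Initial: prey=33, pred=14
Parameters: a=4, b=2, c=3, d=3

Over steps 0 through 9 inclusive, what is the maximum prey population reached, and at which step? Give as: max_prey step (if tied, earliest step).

Answer: 37 1

Derivation:
Step 1: prey: 33+13-9=37; pred: 14+13-4=23
Step 2: prey: 37+14-17=34; pred: 23+25-6=42
Step 3: prey: 34+13-28=19; pred: 42+42-12=72
Step 4: prey: 19+7-27=0; pred: 72+41-21=92
Step 5: prey: 0+0-0=0; pred: 92+0-27=65
Step 6: prey: 0+0-0=0; pred: 65+0-19=46
Step 7: prey: 0+0-0=0; pred: 46+0-13=33
Step 8: prey: 0+0-0=0; pred: 33+0-9=24
Step 9: prey: 0+0-0=0; pred: 24+0-7=17
Max prey = 37 at step 1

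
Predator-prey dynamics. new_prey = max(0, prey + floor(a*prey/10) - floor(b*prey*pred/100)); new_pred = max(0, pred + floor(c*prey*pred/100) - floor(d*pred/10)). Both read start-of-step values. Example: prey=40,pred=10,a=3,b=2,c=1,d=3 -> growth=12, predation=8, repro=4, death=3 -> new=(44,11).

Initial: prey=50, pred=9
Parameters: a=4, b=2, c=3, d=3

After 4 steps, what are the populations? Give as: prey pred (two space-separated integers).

Answer: 0 179

Derivation:
Step 1: prey: 50+20-9=61; pred: 9+13-2=20
Step 2: prey: 61+24-24=61; pred: 20+36-6=50
Step 3: prey: 61+24-61=24; pred: 50+91-15=126
Step 4: prey: 24+9-60=0; pred: 126+90-37=179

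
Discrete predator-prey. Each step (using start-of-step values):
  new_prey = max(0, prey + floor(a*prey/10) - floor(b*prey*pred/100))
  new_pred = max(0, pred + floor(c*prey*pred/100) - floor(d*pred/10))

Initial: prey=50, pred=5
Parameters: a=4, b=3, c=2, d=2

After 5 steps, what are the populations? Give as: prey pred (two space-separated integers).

Step 1: prey: 50+20-7=63; pred: 5+5-1=9
Step 2: prey: 63+25-17=71; pred: 9+11-1=19
Step 3: prey: 71+28-40=59; pred: 19+26-3=42
Step 4: prey: 59+23-74=8; pred: 42+49-8=83
Step 5: prey: 8+3-19=0; pred: 83+13-16=80

Answer: 0 80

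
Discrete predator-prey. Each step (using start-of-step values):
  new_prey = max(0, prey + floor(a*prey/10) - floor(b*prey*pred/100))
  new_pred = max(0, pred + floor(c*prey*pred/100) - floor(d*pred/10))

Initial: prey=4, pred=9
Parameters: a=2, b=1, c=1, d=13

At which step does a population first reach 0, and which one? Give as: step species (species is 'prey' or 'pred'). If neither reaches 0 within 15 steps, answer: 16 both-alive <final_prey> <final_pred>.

Answer: 1 pred

Derivation:
Step 1: prey: 4+0-0=4; pred: 9+0-11=0
First extinction: pred at step 1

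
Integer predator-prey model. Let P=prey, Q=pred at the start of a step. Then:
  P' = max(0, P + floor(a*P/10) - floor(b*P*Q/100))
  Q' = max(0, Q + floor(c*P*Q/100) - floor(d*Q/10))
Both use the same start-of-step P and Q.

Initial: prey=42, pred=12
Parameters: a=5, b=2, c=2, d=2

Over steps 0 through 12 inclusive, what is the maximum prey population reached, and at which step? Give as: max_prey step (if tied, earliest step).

Step 1: prey: 42+21-10=53; pred: 12+10-2=20
Step 2: prey: 53+26-21=58; pred: 20+21-4=37
Step 3: prey: 58+29-42=45; pred: 37+42-7=72
Step 4: prey: 45+22-64=3; pred: 72+64-14=122
Step 5: prey: 3+1-7=0; pred: 122+7-24=105
Step 6: prey: 0+0-0=0; pred: 105+0-21=84
Step 7: prey: 0+0-0=0; pred: 84+0-16=68
Step 8: prey: 0+0-0=0; pred: 68+0-13=55
Step 9: prey: 0+0-0=0; pred: 55+0-11=44
Step 10: prey: 0+0-0=0; pred: 44+0-8=36
Step 11: prey: 0+0-0=0; pred: 36+0-7=29
Step 12: prey: 0+0-0=0; pred: 29+0-5=24
Max prey = 58 at step 2

Answer: 58 2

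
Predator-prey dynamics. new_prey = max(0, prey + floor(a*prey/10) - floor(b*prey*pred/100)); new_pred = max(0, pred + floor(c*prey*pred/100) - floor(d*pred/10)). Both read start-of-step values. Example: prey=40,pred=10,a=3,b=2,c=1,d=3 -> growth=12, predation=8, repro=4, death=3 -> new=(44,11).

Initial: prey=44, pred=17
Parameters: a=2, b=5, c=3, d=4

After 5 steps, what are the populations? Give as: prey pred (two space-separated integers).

Answer: 0 8

Derivation:
Step 1: prey: 44+8-37=15; pred: 17+22-6=33
Step 2: prey: 15+3-24=0; pred: 33+14-13=34
Step 3: prey: 0+0-0=0; pred: 34+0-13=21
Step 4: prey: 0+0-0=0; pred: 21+0-8=13
Step 5: prey: 0+0-0=0; pred: 13+0-5=8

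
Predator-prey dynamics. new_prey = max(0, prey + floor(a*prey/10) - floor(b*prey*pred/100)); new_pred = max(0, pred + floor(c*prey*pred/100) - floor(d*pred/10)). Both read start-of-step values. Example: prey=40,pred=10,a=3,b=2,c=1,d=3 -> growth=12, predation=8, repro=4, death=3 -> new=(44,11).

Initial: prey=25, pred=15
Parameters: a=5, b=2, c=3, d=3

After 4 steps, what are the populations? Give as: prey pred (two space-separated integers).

Step 1: prey: 25+12-7=30; pred: 15+11-4=22
Step 2: prey: 30+15-13=32; pred: 22+19-6=35
Step 3: prey: 32+16-22=26; pred: 35+33-10=58
Step 4: prey: 26+13-30=9; pred: 58+45-17=86

Answer: 9 86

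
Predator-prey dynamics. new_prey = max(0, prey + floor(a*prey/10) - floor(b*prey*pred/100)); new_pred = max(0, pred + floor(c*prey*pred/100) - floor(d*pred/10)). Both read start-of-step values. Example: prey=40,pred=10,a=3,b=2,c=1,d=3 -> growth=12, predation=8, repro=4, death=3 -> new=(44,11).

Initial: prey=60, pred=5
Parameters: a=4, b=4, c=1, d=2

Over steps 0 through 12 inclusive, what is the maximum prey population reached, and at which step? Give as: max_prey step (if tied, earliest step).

Answer: 80 2

Derivation:
Step 1: prey: 60+24-12=72; pred: 5+3-1=7
Step 2: prey: 72+28-20=80; pred: 7+5-1=11
Step 3: prey: 80+32-35=77; pred: 11+8-2=17
Step 4: prey: 77+30-52=55; pred: 17+13-3=27
Step 5: prey: 55+22-59=18; pred: 27+14-5=36
Step 6: prey: 18+7-25=0; pred: 36+6-7=35
Step 7: prey: 0+0-0=0; pred: 35+0-7=28
Step 8: prey: 0+0-0=0; pred: 28+0-5=23
Step 9: prey: 0+0-0=0; pred: 23+0-4=19
Step 10: prey: 0+0-0=0; pred: 19+0-3=16
Step 11: prey: 0+0-0=0; pred: 16+0-3=13
Step 12: prey: 0+0-0=0; pred: 13+0-2=11
Max prey = 80 at step 2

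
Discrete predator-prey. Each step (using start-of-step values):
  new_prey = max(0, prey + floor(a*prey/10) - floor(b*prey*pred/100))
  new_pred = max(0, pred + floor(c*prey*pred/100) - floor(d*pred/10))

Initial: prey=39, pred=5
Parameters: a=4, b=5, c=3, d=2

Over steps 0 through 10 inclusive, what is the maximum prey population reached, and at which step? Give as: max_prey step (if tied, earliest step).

Answer: 45 1

Derivation:
Step 1: prey: 39+15-9=45; pred: 5+5-1=9
Step 2: prey: 45+18-20=43; pred: 9+12-1=20
Step 3: prey: 43+17-43=17; pred: 20+25-4=41
Step 4: prey: 17+6-34=0; pred: 41+20-8=53
Step 5: prey: 0+0-0=0; pred: 53+0-10=43
Step 6: prey: 0+0-0=0; pred: 43+0-8=35
Step 7: prey: 0+0-0=0; pred: 35+0-7=28
Step 8: prey: 0+0-0=0; pred: 28+0-5=23
Step 9: prey: 0+0-0=0; pred: 23+0-4=19
Step 10: prey: 0+0-0=0; pred: 19+0-3=16
Max prey = 45 at step 1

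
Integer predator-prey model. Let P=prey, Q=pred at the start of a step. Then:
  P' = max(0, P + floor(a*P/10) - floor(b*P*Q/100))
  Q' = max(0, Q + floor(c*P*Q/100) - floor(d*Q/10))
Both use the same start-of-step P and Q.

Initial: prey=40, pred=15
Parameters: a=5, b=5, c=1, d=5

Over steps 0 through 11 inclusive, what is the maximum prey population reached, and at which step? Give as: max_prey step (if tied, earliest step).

Answer: 161 11

Derivation:
Step 1: prey: 40+20-30=30; pred: 15+6-7=14
Step 2: prey: 30+15-21=24; pred: 14+4-7=11
Step 3: prey: 24+12-13=23; pred: 11+2-5=8
Step 4: prey: 23+11-9=25; pred: 8+1-4=5
Step 5: prey: 25+12-6=31; pred: 5+1-2=4
Step 6: prey: 31+15-6=40; pred: 4+1-2=3
Step 7: prey: 40+20-6=54; pred: 3+1-1=3
Step 8: prey: 54+27-8=73; pred: 3+1-1=3
Step 9: prey: 73+36-10=99; pred: 3+2-1=4
Step 10: prey: 99+49-19=129; pred: 4+3-2=5
Step 11: prey: 129+64-32=161; pred: 5+6-2=9
Max prey = 161 at step 11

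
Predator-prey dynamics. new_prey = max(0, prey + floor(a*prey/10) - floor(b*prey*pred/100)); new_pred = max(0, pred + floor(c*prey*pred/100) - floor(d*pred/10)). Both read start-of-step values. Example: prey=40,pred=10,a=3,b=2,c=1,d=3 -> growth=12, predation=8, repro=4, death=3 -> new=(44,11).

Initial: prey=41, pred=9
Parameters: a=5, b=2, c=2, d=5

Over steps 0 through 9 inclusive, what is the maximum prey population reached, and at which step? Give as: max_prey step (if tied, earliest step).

Step 1: prey: 41+20-7=54; pred: 9+7-4=12
Step 2: prey: 54+27-12=69; pred: 12+12-6=18
Step 3: prey: 69+34-24=79; pred: 18+24-9=33
Step 4: prey: 79+39-52=66; pred: 33+52-16=69
Step 5: prey: 66+33-91=8; pred: 69+91-34=126
Step 6: prey: 8+4-20=0; pred: 126+20-63=83
Step 7: prey: 0+0-0=0; pred: 83+0-41=42
Step 8: prey: 0+0-0=0; pred: 42+0-21=21
Step 9: prey: 0+0-0=0; pred: 21+0-10=11
Max prey = 79 at step 3

Answer: 79 3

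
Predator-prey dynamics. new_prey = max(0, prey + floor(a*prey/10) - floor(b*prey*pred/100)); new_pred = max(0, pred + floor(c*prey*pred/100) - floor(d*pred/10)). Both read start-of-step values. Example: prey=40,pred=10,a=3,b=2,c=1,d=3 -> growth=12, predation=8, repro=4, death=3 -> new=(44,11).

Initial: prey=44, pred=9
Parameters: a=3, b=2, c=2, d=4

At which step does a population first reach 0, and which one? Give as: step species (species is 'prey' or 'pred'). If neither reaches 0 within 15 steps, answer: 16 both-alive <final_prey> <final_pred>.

Answer: 16 both-alive 1 2

Derivation:
Step 1: prey: 44+13-7=50; pred: 9+7-3=13
Step 2: prey: 50+15-13=52; pred: 13+13-5=21
Step 3: prey: 52+15-21=46; pred: 21+21-8=34
Step 4: prey: 46+13-31=28; pred: 34+31-13=52
Step 5: prey: 28+8-29=7; pred: 52+29-20=61
Step 6: prey: 7+2-8=1; pred: 61+8-24=45
Step 7: prey: 1+0-0=1; pred: 45+0-18=27
Step 8: prey: 1+0-0=1; pred: 27+0-10=17
Step 9: prey: 1+0-0=1; pred: 17+0-6=11
Step 10: prey: 1+0-0=1; pred: 11+0-4=7
Step 11: prey: 1+0-0=1; pred: 7+0-2=5
Step 12: prey: 1+0-0=1; pred: 5+0-2=3
Step 13: prey: 1+0-0=1; pred: 3+0-1=2
Step 14: prey: 1+0-0=1; pred: 2+0-0=2
Steps 15-15: state stable at prey=1, pred=2 (no change)
No extinction within 15 steps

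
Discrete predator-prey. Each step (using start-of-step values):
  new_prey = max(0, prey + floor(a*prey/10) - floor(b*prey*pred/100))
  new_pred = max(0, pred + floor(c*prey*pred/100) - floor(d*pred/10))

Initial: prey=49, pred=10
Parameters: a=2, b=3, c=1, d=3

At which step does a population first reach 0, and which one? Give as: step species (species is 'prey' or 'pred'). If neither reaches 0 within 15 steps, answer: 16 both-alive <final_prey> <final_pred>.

Step 1: prey: 49+9-14=44; pred: 10+4-3=11
Step 2: prey: 44+8-14=38; pred: 11+4-3=12
Step 3: prey: 38+7-13=32; pred: 12+4-3=13
Step 4: prey: 32+6-12=26; pred: 13+4-3=14
Step 5: prey: 26+5-10=21; pred: 14+3-4=13
Step 6: prey: 21+4-8=17; pred: 13+2-3=12
Step 7: prey: 17+3-6=14; pred: 12+2-3=11
Step 8: prey: 14+2-4=12; pred: 11+1-3=9
Step 9: prey: 12+2-3=11; pred: 9+1-2=8
Step 10: prey: 11+2-2=11; pred: 8+0-2=6
Step 11: prey: 11+2-1=12; pred: 6+0-1=5
Step 12: prey: 12+2-1=13; pred: 5+0-1=4
Step 13: prey: 13+2-1=14; pred: 4+0-1=3
Step 14: prey: 14+2-1=15; pred: 3+0-0=3
Step 15: prey: 15+3-1=17; pred: 3+0-0=3
No extinction within 15 steps

Answer: 16 both-alive 17 3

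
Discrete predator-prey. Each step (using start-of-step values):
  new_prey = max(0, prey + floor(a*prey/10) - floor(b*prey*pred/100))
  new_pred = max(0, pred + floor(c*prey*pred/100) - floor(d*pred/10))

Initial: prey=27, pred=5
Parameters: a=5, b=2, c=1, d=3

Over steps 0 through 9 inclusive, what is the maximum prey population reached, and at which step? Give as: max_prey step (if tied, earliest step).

Step 1: prey: 27+13-2=38; pred: 5+1-1=5
Step 2: prey: 38+19-3=54; pred: 5+1-1=5
Step 3: prey: 54+27-5=76; pred: 5+2-1=6
Step 4: prey: 76+38-9=105; pred: 6+4-1=9
Step 5: prey: 105+52-18=139; pred: 9+9-2=16
Step 6: prey: 139+69-44=164; pred: 16+22-4=34
Step 7: prey: 164+82-111=135; pred: 34+55-10=79
Step 8: prey: 135+67-213=0; pred: 79+106-23=162
Step 9: prey: 0+0-0=0; pred: 162+0-48=114
Max prey = 164 at step 6

Answer: 164 6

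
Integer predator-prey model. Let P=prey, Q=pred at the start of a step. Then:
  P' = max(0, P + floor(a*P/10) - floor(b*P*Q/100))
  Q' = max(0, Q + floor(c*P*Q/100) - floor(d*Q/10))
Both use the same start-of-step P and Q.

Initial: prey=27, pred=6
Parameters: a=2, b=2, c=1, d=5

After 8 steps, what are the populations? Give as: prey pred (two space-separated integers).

Step 1: prey: 27+5-3=29; pred: 6+1-3=4
Step 2: prey: 29+5-2=32; pred: 4+1-2=3
Step 3: prey: 32+6-1=37; pred: 3+0-1=2
Step 4: prey: 37+7-1=43; pred: 2+0-1=1
Step 5: prey: 43+8-0=51; pred: 1+0-0=1
Step 6: prey: 51+10-1=60; pred: 1+0-0=1
Step 7: prey: 60+12-1=71; pred: 1+0-0=1
Step 8: prey: 71+14-1=84; pred: 1+0-0=1

Answer: 84 1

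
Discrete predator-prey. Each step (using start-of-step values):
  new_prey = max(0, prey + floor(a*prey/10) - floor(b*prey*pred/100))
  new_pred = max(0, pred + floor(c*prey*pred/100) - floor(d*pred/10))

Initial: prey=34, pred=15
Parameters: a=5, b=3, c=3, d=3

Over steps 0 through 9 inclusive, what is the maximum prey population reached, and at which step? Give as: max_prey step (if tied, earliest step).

Step 1: prey: 34+17-15=36; pred: 15+15-4=26
Step 2: prey: 36+18-28=26; pred: 26+28-7=47
Step 3: prey: 26+13-36=3; pred: 47+36-14=69
Step 4: prey: 3+1-6=0; pred: 69+6-20=55
Step 5: prey: 0+0-0=0; pred: 55+0-16=39
Step 6: prey: 0+0-0=0; pred: 39+0-11=28
Step 7: prey: 0+0-0=0; pred: 28+0-8=20
Step 8: prey: 0+0-0=0; pred: 20+0-6=14
Step 9: prey: 0+0-0=0; pred: 14+0-4=10
Max prey = 36 at step 1

Answer: 36 1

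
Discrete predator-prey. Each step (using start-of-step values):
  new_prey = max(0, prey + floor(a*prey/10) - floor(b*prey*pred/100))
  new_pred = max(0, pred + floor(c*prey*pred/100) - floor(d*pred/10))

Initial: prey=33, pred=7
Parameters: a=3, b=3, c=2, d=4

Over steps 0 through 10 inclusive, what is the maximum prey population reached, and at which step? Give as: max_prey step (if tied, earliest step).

Step 1: prey: 33+9-6=36; pred: 7+4-2=9
Step 2: prey: 36+10-9=37; pred: 9+6-3=12
Step 3: prey: 37+11-13=35; pred: 12+8-4=16
Step 4: prey: 35+10-16=29; pred: 16+11-6=21
Step 5: prey: 29+8-18=19; pred: 21+12-8=25
Step 6: prey: 19+5-14=10; pred: 25+9-10=24
Step 7: prey: 10+3-7=6; pred: 24+4-9=19
Step 8: prey: 6+1-3=4; pred: 19+2-7=14
Step 9: prey: 4+1-1=4; pred: 14+1-5=10
Step 10: prey: 4+1-1=4; pred: 10+0-4=6
Max prey = 37 at step 2

Answer: 37 2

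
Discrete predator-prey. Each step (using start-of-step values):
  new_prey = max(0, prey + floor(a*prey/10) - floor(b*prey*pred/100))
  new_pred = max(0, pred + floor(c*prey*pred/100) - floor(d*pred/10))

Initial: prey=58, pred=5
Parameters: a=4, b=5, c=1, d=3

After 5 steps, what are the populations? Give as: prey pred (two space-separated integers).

Answer: 24 24

Derivation:
Step 1: prey: 58+23-14=67; pred: 5+2-1=6
Step 2: prey: 67+26-20=73; pred: 6+4-1=9
Step 3: prey: 73+29-32=70; pred: 9+6-2=13
Step 4: prey: 70+28-45=53; pred: 13+9-3=19
Step 5: prey: 53+21-50=24; pred: 19+10-5=24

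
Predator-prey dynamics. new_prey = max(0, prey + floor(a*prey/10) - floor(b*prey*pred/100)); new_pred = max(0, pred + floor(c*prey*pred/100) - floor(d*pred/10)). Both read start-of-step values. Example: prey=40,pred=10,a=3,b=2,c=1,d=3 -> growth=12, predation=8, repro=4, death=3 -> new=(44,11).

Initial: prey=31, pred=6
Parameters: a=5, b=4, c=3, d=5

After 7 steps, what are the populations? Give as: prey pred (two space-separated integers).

Answer: 0 14

Derivation:
Step 1: prey: 31+15-7=39; pred: 6+5-3=8
Step 2: prey: 39+19-12=46; pred: 8+9-4=13
Step 3: prey: 46+23-23=46; pred: 13+17-6=24
Step 4: prey: 46+23-44=25; pred: 24+33-12=45
Step 5: prey: 25+12-45=0; pred: 45+33-22=56
Step 6: prey: 0+0-0=0; pred: 56+0-28=28
Step 7: prey: 0+0-0=0; pred: 28+0-14=14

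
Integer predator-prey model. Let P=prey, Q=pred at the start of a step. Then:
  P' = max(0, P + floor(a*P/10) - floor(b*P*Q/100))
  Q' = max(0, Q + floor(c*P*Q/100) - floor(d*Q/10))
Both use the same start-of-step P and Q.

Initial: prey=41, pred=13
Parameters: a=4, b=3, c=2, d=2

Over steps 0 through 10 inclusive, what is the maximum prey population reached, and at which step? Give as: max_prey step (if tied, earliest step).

Step 1: prey: 41+16-15=42; pred: 13+10-2=21
Step 2: prey: 42+16-26=32; pred: 21+17-4=34
Step 3: prey: 32+12-32=12; pred: 34+21-6=49
Step 4: prey: 12+4-17=0; pred: 49+11-9=51
Step 5: prey: 0+0-0=0; pred: 51+0-10=41
Step 6: prey: 0+0-0=0; pred: 41+0-8=33
Step 7: prey: 0+0-0=0; pred: 33+0-6=27
Step 8: prey: 0+0-0=0; pred: 27+0-5=22
Step 9: prey: 0+0-0=0; pred: 22+0-4=18
Step 10: prey: 0+0-0=0; pred: 18+0-3=15
Max prey = 42 at step 1

Answer: 42 1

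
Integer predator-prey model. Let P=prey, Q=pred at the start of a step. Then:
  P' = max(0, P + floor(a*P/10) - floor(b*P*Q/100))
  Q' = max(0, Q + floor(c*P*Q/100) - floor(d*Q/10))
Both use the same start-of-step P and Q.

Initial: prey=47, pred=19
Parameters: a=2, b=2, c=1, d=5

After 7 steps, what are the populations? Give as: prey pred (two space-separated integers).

Answer: 31 4

Derivation:
Step 1: prey: 47+9-17=39; pred: 19+8-9=18
Step 2: prey: 39+7-14=32; pred: 18+7-9=16
Step 3: prey: 32+6-10=28; pred: 16+5-8=13
Step 4: prey: 28+5-7=26; pred: 13+3-6=10
Step 5: prey: 26+5-5=26; pred: 10+2-5=7
Step 6: prey: 26+5-3=28; pred: 7+1-3=5
Step 7: prey: 28+5-2=31; pred: 5+1-2=4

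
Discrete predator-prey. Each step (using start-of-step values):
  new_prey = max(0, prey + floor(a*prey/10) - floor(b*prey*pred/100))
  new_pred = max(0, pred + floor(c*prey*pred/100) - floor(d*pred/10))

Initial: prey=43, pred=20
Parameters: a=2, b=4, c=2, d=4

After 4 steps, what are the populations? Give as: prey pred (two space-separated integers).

Answer: 0 11

Derivation:
Step 1: prey: 43+8-34=17; pred: 20+17-8=29
Step 2: prey: 17+3-19=1; pred: 29+9-11=27
Step 3: prey: 1+0-1=0; pred: 27+0-10=17
Step 4: prey: 0+0-0=0; pred: 17+0-6=11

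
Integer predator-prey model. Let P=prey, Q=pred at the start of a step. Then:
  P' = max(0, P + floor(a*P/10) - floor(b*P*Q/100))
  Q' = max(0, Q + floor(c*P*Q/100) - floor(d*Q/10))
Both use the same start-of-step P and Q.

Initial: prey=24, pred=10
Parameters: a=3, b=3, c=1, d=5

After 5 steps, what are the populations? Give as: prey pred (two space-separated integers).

Answer: 43 3

Derivation:
Step 1: prey: 24+7-7=24; pred: 10+2-5=7
Step 2: prey: 24+7-5=26; pred: 7+1-3=5
Step 3: prey: 26+7-3=30; pred: 5+1-2=4
Step 4: prey: 30+9-3=36; pred: 4+1-2=3
Step 5: prey: 36+10-3=43; pred: 3+1-1=3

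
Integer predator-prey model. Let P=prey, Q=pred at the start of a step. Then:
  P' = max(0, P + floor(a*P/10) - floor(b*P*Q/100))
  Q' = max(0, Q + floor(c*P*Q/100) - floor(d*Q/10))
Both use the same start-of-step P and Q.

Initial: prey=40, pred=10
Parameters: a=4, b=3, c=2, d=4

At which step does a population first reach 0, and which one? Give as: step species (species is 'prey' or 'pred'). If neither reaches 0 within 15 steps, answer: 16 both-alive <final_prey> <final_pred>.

Answer: 16 both-alive 1 2

Derivation:
Step 1: prey: 40+16-12=44; pred: 10+8-4=14
Step 2: prey: 44+17-18=43; pred: 14+12-5=21
Step 3: prey: 43+17-27=33; pred: 21+18-8=31
Step 4: prey: 33+13-30=16; pred: 31+20-12=39
Step 5: prey: 16+6-18=4; pred: 39+12-15=36
Step 6: prey: 4+1-4=1; pred: 36+2-14=24
Step 7: prey: 1+0-0=1; pred: 24+0-9=15
Step 8: prey: 1+0-0=1; pred: 15+0-6=9
Step 9: prey: 1+0-0=1; pred: 9+0-3=6
Step 10: prey: 1+0-0=1; pred: 6+0-2=4
Step 11: prey: 1+0-0=1; pred: 4+0-1=3
Step 12: prey: 1+0-0=1; pred: 3+0-1=2
Step 13: prey: 1+0-0=1; pred: 2+0-0=2
Steps 14-15: state stable at prey=1, pred=2 (no change)
No extinction within 15 steps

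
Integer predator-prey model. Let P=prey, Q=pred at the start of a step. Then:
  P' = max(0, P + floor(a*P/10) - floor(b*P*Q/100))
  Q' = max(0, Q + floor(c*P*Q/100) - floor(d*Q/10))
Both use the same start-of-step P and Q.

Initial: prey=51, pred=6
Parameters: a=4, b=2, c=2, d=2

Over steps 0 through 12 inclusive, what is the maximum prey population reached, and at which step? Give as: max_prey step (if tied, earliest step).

Answer: 77 2

Derivation:
Step 1: prey: 51+20-6=65; pred: 6+6-1=11
Step 2: prey: 65+26-14=77; pred: 11+14-2=23
Step 3: prey: 77+30-35=72; pred: 23+35-4=54
Step 4: prey: 72+28-77=23; pred: 54+77-10=121
Step 5: prey: 23+9-55=0; pred: 121+55-24=152
Step 6: prey: 0+0-0=0; pred: 152+0-30=122
Step 7: prey: 0+0-0=0; pred: 122+0-24=98
Step 8: prey: 0+0-0=0; pred: 98+0-19=79
Step 9: prey: 0+0-0=0; pred: 79+0-15=64
Step 10: prey: 0+0-0=0; pred: 64+0-12=52
Step 11: prey: 0+0-0=0; pred: 52+0-10=42
Step 12: prey: 0+0-0=0; pred: 42+0-8=34
Max prey = 77 at step 2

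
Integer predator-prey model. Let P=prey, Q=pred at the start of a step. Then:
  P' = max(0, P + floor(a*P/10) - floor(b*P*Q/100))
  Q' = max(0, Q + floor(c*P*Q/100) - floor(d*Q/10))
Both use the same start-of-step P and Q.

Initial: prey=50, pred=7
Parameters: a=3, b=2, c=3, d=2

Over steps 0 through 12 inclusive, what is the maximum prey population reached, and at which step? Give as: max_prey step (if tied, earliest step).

Step 1: prey: 50+15-7=58; pred: 7+10-1=16
Step 2: prey: 58+17-18=57; pred: 16+27-3=40
Step 3: prey: 57+17-45=29; pred: 40+68-8=100
Step 4: prey: 29+8-58=0; pred: 100+87-20=167
Step 5: prey: 0+0-0=0; pred: 167+0-33=134
Step 6: prey: 0+0-0=0; pred: 134+0-26=108
Step 7: prey: 0+0-0=0; pred: 108+0-21=87
Step 8: prey: 0+0-0=0; pred: 87+0-17=70
Step 9: prey: 0+0-0=0; pred: 70+0-14=56
Step 10: prey: 0+0-0=0; pred: 56+0-11=45
Step 11: prey: 0+0-0=0; pred: 45+0-9=36
Step 12: prey: 0+0-0=0; pred: 36+0-7=29
Max prey = 58 at step 1

Answer: 58 1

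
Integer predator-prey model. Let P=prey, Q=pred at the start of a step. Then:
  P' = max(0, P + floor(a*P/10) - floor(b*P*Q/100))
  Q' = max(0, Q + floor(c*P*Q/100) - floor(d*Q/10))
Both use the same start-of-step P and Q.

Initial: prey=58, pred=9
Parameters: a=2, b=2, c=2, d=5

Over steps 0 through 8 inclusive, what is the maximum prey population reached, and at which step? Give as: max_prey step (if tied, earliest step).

Answer: 59 1

Derivation:
Step 1: prey: 58+11-10=59; pred: 9+10-4=15
Step 2: prey: 59+11-17=53; pred: 15+17-7=25
Step 3: prey: 53+10-26=37; pred: 25+26-12=39
Step 4: prey: 37+7-28=16; pred: 39+28-19=48
Step 5: prey: 16+3-15=4; pred: 48+15-24=39
Step 6: prey: 4+0-3=1; pred: 39+3-19=23
Step 7: prey: 1+0-0=1; pred: 23+0-11=12
Step 8: prey: 1+0-0=1; pred: 12+0-6=6
Max prey = 59 at step 1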